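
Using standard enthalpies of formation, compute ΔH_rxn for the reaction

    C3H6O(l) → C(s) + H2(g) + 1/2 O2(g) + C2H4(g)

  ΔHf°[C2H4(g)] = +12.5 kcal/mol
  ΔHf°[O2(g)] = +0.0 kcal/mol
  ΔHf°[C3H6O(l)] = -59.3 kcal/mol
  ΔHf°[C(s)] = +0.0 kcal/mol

Products: 1·(+0.0) + 1·(+0.0) + 1/2·(+0.0) + 1·(+12.5) = +12.5
Reactants: 1·(-59.3) = -59.3
ΔH_rxn = (+12.5) − (-59.3) = 71.8 kcal/mol

ΔH_rxn = 71.8 kcal/mol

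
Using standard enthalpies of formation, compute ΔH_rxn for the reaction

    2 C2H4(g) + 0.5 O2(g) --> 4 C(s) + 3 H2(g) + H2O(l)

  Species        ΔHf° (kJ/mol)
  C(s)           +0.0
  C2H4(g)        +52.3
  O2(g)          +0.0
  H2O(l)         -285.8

ΔH°rxn = Σ nΔHf°(products) − Σ nΔHf°(reactants).
Products: 4·(+0.0) + 3·(+0.0) + 1·(-285.8) = -285.8
Reactants: 2·(+52.3) + 1/2·(+0.0) = +104.6
ΔH_rxn = (-285.8) − (+104.6) = -390.4 kJ/mol

ΔH_rxn = -390.4 kJ/mol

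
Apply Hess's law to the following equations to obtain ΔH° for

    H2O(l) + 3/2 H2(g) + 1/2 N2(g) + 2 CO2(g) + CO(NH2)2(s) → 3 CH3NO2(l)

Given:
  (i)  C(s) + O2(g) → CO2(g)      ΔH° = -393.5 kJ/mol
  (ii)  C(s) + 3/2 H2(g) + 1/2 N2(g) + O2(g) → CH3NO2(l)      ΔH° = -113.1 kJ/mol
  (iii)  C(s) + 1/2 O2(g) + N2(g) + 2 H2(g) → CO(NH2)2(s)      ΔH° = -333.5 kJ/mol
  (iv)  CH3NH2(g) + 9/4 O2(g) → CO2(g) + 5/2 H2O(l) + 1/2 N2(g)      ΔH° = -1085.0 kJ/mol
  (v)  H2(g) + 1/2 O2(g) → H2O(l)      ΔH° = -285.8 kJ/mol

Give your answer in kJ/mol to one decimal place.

(i) reversed and × 2: (-2)·(-393.5) = +787.0 kJ/mol
(ii) × 3: (3)·(-113.1) = -339.3 kJ/mol
(iii) reversed: +333.5 kJ/mol
(iv): not needed.
(v) reversed: +285.8 kJ/mol
By Hess's law, ΔH° = (+787.0) + (-339.3) + (+333.5) + (+285.8) = 1067.0 kJ/mol

ΔH° = 1067.0 kJ/mol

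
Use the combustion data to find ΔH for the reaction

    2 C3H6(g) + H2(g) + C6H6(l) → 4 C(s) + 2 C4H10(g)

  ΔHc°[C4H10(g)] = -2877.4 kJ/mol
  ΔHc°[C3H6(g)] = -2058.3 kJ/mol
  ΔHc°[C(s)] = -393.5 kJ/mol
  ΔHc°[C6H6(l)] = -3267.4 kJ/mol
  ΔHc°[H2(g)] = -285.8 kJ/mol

Using ΔH = Σ nΔHc°(reactants) − Σ nΔHc°(products):
= [2·(-2058.3) + 1·(-285.8) + 1·(-3267.4)] − [4·(-393.5) + 2·(-2877.4)]
= -341.0 kJ/mol

ΔH = -341.0 kJ/mol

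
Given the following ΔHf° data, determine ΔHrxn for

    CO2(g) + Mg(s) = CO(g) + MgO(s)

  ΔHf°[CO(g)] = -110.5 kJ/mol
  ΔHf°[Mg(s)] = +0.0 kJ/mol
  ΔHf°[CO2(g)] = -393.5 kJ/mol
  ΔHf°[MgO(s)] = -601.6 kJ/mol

ΔHrxn = -318.6 kJ/mol

Products: 1·(-110.5) + 1·(-601.6) = -712.1
Reactants: 1·(-393.5) + 1·(+0.0) = -393.5
ΔHrxn = (-712.1) − (-393.5) = -318.6 kJ/mol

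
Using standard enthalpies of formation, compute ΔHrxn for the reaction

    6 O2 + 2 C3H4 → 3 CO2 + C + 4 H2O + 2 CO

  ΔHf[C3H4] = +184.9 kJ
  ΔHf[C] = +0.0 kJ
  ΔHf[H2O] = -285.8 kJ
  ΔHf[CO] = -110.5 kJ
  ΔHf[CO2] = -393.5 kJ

Products: 3·(-393.5) + 1·(+0.0) + 4·(-285.8) + 2·(-110.5) = -2544.7
Reactants: 6·(+0.0) + 2·(+184.9) = +369.8
ΔHrxn = (-2544.7) − (+369.8) = -2914.5 kJ

ΔHrxn = -2914.5 kJ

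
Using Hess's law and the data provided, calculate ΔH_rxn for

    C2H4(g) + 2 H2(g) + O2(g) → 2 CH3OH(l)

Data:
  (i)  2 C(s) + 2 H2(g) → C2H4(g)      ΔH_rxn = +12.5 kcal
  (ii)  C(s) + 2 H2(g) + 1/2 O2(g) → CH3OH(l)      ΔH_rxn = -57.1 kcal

(i) reversed (C2H4(g) must end up as a reactant): -12.5 kcal
(ii) × 2 (×2 to match 2 CH3OH(l) in the target): (2)·(-57.1) = -114.2 kcal
Summing the manipulated equations, ΔH_rxn = (-1)·(+12.5) + (2)·(-57.1) = -126.7 kcal

ΔH_rxn = -126.7 kcal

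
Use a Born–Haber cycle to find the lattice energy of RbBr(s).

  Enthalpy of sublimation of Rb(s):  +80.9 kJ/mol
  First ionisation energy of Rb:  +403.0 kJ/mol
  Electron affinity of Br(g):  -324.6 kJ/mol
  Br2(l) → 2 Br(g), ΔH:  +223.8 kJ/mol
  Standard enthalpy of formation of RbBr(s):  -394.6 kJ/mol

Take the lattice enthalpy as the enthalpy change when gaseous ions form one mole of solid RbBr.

U = -665.8 kJ/mol

ΔHf° = 1·ΔHsub + 1·(ΣIE) + 1/2·D(Br2) + 1·EA + U
-394.6 = 1·(+80.9) + 1·(+403.0) + 1/2·(+223.8) + 1·(-324.6) + U
U = -394.6 − (+271.2) = -665.8 kJ/mol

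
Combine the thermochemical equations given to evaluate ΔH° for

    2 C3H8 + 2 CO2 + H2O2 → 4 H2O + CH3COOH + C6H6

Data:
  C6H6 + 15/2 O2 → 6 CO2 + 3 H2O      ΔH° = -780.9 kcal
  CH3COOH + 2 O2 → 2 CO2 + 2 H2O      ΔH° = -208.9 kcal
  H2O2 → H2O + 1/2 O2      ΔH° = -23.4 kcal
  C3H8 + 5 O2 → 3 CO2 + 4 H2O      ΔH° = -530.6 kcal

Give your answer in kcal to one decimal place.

equation 1 reversed: +780.9 kcal
equation 2 reversed: +208.9 kcal
equation 3 as written: -23.4 kcal
equation 4 × 2: (2)·(-530.6) = -1061.2 kcal
ΔH° = (-1)·(-780.9) + (-1)·(-208.9) + (1)·(-23.4) + (2)·(-530.6) = -94.8 kcal

ΔH° = -94.8 kcal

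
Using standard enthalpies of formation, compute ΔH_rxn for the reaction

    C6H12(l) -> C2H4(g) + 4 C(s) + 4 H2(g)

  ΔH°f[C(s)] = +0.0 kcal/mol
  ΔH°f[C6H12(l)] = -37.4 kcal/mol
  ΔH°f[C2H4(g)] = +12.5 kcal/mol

ΔH_rxn = 49.9 kcal/mol

Products: 1·(+12.5) + 4·(+0.0) + 4·(+0.0) = +12.5
Reactants: 1·(-37.4) = -37.4
ΔH_rxn = (+12.5) − (-37.4) = 49.9 kcal/mol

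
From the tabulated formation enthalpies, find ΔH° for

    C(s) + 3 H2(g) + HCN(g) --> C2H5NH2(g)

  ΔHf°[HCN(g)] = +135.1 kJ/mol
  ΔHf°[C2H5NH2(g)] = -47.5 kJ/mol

ΔH° = -182.6 kJ/mol

Products: 1·(-47.5) = -47.5
Reactants: 1·(+0.0) + 3·(+0.0) + 1·(+135.1) = +135.1
ΔH° = (-47.5) − (+135.1) = -182.6 kJ/mol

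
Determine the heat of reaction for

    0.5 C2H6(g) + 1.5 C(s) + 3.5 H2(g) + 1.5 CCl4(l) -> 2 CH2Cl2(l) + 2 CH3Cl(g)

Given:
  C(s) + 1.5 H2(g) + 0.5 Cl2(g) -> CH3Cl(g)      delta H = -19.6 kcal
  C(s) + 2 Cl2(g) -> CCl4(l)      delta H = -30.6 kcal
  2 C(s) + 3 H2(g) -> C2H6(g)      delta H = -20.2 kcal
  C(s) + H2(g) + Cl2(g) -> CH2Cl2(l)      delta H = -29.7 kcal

equation 1 × 2 (scale by 2 for the 2 CH3Cl(g)): (2)·(-19.6) = -39.2 kcal
equation 2 reversed and × 3/2 (CCl4(l) must end up as a reactant; scale by 3/2 for the 3/2 CCl4(l)): (-3/2)·(-30.6) = +45.9 kcal
equation 3 reversed and × 1/2 (C2H6(g) must end up as a reactant; scale by 1/2 for the 1/2 C2H6(g)): (-1/2)·(-20.2) = +10.1 kcal
equation 4 × 2 (×2 to match 2 CH2Cl2(l) in the target): (2)·(-29.7) = -59.4 kcal
delta H = (-39.2) + (+45.9) + (+10.1) + (-59.4) = -42.6 kcal

delta H = -42.6 kcal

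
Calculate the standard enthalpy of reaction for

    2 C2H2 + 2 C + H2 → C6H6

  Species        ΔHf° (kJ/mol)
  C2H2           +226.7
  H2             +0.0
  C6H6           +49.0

ΔH°rxn = Σ nΔHf°(products) − Σ nΔHf°(reactants).
Products: 1·(+49.0) = +49.0
Reactants: 2·(+226.7) + 2·(+0.0) + 1·(+0.0) = +453.4
ΔH°rxn = (+49.0) − (+453.4) = -404.4 kJ/mol

ΔH°rxn = -404.4 kJ/mol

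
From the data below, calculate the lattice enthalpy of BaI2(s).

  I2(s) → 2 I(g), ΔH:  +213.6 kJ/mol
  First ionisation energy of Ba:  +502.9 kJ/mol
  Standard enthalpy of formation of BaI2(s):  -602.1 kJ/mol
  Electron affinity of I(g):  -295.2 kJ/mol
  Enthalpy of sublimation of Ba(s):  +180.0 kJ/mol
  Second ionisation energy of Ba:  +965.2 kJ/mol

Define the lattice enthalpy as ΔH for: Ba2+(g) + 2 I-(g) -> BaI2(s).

U = -1873.4 kJ/mol

ΔHf° = 1·ΔHsub + 1·(ΣIE) + 1·D(I2) + 2·EA + U
-602.1 = 1·(+180.0) + 1·(+1468.1) + 1·(+213.6) + 2·(-295.2) + U
U = -602.1 − (+1271.3) = -1873.4 kJ/mol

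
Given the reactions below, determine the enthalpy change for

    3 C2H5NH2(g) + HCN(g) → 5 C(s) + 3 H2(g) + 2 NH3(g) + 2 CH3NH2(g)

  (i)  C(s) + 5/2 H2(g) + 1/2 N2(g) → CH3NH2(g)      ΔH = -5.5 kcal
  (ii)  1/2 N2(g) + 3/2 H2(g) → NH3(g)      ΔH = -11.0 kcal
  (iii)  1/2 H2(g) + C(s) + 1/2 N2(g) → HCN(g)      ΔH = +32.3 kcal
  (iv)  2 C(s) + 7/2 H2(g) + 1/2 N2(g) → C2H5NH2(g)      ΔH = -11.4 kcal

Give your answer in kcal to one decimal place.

(i) × 2: (2)·(-5.5) = -11.0 kcal
(ii) × 2: (2)·(-11.0) = -22.0 kcal
(iii) reversed: -32.3 kcal
(iv) reversed and × 3: (-3)·(-11.4) = +34.2 kcal
ΔH = (2)·(-5.5) + (2)·(-11.0) + (-1)·(+32.3) + (-3)·(-11.4) = -31.1 kcal

ΔH = -31.1 kcal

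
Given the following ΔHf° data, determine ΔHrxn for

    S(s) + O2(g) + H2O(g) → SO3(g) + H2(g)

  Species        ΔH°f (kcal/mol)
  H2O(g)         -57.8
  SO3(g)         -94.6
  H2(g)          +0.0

Products: 1·(-94.6) + 1·(+0.0) = -94.6
Reactants: 1·(+0.0) + 1·(+0.0) + 1·(-57.8) = -57.8
ΔHrxn = (-94.6) − (-57.8) = -36.8 kcal/mol

ΔHrxn = -36.8 kcal/mol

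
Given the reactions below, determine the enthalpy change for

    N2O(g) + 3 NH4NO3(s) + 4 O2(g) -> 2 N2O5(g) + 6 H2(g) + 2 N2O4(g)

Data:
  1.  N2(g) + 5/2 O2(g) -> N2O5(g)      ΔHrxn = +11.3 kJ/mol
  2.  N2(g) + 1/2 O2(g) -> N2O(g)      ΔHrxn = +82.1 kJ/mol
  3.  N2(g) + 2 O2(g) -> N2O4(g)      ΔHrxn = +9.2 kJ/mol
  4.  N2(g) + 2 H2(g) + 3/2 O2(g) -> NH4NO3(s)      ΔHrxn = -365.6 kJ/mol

ΔHrxn = 1055.7 kJ/mol

eq. 1 × 2: (2)·(+11.3) = +22.6 kJ/mol
eq. 2 reversed: -82.1 kJ/mol
eq. 3 × 2: (2)·(+9.2) = +18.4 kJ/mol
eq. 4 reversed and × 3: (-3)·(-365.6) = +1096.8 kJ/mol
Combining the equations, ΔHrxn = (2)·(+11.3) + (-1)·(+82.1) + (2)·(+9.2) + (-3)·(-365.6) = 1055.7 kJ/mol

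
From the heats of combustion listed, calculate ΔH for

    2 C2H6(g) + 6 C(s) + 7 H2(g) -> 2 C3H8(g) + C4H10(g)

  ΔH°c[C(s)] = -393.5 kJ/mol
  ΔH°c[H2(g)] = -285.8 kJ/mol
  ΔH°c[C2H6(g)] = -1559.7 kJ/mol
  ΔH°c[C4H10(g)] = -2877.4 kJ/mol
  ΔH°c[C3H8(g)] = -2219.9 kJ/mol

With combustion enthalpies, reactants minus products:
= [2·(-1559.7) + 6·(-393.5) + 7·(-285.8)] − [2·(-2219.9) + 1·(-2877.4)]
= -163.8 kJ/mol

ΔH = -163.8 kJ/mol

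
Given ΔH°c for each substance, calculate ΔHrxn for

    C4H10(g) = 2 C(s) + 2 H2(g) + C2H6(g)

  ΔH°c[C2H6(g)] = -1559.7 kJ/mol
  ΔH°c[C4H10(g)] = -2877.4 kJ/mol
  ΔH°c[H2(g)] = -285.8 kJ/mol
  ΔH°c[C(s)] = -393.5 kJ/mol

ΔHrxn = 40.9 kJ/mol

Using ΔH = Σ nΔHc°(reactants) − Σ nΔHc°(products):
= [1·(-2877.4)] − [2·(-393.5) + 2·(-285.8) + 1·(-1559.7)]
= 40.9 kJ/mol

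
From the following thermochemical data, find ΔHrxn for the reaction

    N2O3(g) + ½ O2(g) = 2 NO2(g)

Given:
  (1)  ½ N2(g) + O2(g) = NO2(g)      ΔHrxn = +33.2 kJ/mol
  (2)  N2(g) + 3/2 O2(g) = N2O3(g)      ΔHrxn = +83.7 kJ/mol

(1) × 2 (scale by 2 for the 2 NO2(g)): (2)·(+33.2) = +66.4 kJ/mol
(2) reversed (reverse to put N2O3(g) on the reactant side): -83.7 kJ/mol
Since enthalpy is a state function, ΔHrxn = (+66.4) + (-83.7) = -17.3 kJ/mol

ΔHrxn = -17.3 kJ/mol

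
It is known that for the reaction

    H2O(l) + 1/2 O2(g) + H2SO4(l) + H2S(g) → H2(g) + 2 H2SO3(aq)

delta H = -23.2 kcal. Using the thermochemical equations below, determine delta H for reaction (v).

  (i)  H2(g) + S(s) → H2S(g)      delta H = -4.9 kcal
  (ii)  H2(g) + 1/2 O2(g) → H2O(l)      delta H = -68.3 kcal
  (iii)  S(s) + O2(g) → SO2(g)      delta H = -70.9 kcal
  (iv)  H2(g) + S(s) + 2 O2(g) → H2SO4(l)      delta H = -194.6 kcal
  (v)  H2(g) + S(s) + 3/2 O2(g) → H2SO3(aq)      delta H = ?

delta H = -145.5 kcal

(i) reversed (reverse to put H2S(g) on the reactant side): +4.9 kcal
(ii) reversed (H2O(l) must end up as a reactant): +68.3 kcal
(iii): not needed (SO2(g) appears nowhere else).
(iv) reversed (H2SO4(l) must end up as a reactant): +194.6 kcal
(v) × 2 (×2 to match 2 H2SO3(aq) in the target): contributes 2·x
-23.2 = (+4.9) + (+68.3) + (+194.6) + 2·x
x = (-23.2 − (+267.8)) / (2) = -145.5 kcal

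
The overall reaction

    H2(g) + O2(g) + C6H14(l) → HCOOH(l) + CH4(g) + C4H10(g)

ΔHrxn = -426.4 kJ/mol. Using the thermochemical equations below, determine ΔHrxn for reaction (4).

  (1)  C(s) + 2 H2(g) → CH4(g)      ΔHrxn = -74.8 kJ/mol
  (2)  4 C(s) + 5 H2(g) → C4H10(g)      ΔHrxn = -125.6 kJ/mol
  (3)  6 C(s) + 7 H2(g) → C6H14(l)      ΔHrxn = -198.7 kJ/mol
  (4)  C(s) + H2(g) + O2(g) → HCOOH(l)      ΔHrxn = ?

ΔHrxn = -424.7 kJ/mol

(1) as written: -74.8 kJ/mol
(2) as written: -125.6 kJ/mol
(3) reversed: +198.7 kJ/mol
(4) as written: contributes x
-426.4 = (-74.8) + (-125.6) + (+198.7) + x
x = (-426.4 − (-1.7)) / (1) = -424.7 kJ/mol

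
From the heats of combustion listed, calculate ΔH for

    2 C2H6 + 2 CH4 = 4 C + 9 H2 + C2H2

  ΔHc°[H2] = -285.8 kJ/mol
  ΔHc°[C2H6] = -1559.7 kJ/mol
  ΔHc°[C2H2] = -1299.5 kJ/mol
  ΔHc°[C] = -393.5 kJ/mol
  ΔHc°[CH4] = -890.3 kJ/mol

Using ΔH = Σ nΔHc°(reactants) − Σ nΔHc°(products):
= [2·(-1559.7) + 2·(-890.3)] − [4·(-393.5) + 9·(-285.8) + 1·(-1299.5)]
= 545.7 kJ/mol

ΔH = 545.7 kJ/mol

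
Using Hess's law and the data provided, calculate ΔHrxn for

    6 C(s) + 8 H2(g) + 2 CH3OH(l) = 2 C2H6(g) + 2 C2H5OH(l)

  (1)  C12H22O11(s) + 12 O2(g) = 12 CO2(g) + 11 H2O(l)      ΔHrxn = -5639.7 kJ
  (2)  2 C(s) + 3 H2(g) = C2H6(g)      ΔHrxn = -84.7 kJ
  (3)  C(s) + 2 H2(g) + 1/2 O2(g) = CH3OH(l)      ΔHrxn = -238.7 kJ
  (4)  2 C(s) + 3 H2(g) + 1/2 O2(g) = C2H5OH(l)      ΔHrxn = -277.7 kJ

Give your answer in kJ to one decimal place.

(1): not needed.
(2) × 2: (2)·(-84.7) = -169.4 kJ
(3) reversed and × 2: (-2)·(-238.7) = +477.4 kJ
(4) × 2: (2)·(-277.7) = -555.4 kJ
By Hess's law, ΔHrxn = (-169.4) + (+477.4) + (-555.4) = -247.4 kJ

ΔHrxn = -247.4 kJ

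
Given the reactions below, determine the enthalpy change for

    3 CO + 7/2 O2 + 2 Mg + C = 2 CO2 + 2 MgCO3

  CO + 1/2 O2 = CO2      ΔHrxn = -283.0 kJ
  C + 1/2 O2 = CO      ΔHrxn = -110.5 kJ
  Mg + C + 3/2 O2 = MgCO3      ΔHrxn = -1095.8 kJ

equation 1 × 2 (×2 to match 2 CO2 in the target): (2)·(-283.0) = -566.0 kJ
equation 2 reversed: +110.5 kJ
equation 3 × 2 (scale by 2 for the 2 MgCO3): (2)·(-1095.8) = -2191.6 kJ
By Hess's law, ΔHrxn = (2)·(-283.0) + (-1)·(-110.5) + (2)·(-1095.8) = -2647.1 kJ

ΔHrxn = -2647.1 kJ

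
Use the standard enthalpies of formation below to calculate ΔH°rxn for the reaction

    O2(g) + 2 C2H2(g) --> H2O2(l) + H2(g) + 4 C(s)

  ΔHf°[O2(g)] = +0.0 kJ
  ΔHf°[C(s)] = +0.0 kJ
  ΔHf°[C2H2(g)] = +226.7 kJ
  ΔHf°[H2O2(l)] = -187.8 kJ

ΔH°rxn = Σ nΔHf°(products) − Σ nΔHf°(reactants).
Products: 1·(-187.8) + 1·(+0.0) + 4·(+0.0) = -187.8
Reactants: 1·(+0.0) + 2·(+226.7) = +453.4
ΔH°rxn = (-187.8) − (+453.4) = -641.2 kJ

ΔH°rxn = -641.2 kJ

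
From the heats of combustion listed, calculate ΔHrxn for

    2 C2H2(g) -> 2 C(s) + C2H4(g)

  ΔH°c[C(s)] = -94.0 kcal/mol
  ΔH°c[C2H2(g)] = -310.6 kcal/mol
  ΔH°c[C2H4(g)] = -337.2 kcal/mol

Using ΔH = Σ nΔHc°(reactants) − Σ nΔHc°(products):
= [2·(-310.6)] − [2·(-94.0) + 1·(-337.2)]
= -96.0 kcal/mol

ΔHrxn = -96.0 kcal/mol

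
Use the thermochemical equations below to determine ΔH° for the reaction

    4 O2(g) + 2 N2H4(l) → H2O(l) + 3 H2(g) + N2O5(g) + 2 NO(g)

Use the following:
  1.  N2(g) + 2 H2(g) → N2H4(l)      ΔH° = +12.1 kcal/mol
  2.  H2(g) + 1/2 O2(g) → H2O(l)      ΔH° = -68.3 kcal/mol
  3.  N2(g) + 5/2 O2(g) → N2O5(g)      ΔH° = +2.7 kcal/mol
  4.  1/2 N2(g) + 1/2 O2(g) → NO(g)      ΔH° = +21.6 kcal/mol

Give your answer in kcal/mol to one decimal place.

eq. 1 reversed and × 2 (reverse to put N2H4(l) on the reactant side; scale by 2 for the 2 N2H4(l)): (-2)·(+12.1) = -24.2 kcal/mol
eq. 2 as written (H2O(l) already on the product side): -68.3 kcal/mol
eq. 3 as written (N2O5(g) already on the product side): +2.7 kcal/mol
eq. 4 × 2 (×2 to match 2 NO(g) in the target): (2)·(+21.6) = +43.2 kcal/mol
Combining the equations, ΔH° = (-2)·(+12.1) + (1)·(-68.3) + (1)·(+2.7) + (2)·(+21.6) = -46.6 kcal/mol

ΔH° = -46.6 kcal/mol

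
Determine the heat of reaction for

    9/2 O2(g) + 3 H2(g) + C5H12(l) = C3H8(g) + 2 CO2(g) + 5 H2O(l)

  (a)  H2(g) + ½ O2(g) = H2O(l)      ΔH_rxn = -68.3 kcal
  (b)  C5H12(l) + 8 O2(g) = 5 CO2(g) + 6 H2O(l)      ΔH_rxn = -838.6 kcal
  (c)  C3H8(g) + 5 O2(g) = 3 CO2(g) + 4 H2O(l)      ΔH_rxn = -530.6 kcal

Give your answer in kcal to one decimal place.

(a) × 3: (3)·(-68.3) = -204.9 kcal
(b) as written: -838.6 kcal
(c) reversed: +530.6 kcal
ΔH_rxn = (3)·(-68.3) + (1)·(-838.6) + (-1)·(-530.6) = -512.9 kcal

ΔH_rxn = -512.9 kcal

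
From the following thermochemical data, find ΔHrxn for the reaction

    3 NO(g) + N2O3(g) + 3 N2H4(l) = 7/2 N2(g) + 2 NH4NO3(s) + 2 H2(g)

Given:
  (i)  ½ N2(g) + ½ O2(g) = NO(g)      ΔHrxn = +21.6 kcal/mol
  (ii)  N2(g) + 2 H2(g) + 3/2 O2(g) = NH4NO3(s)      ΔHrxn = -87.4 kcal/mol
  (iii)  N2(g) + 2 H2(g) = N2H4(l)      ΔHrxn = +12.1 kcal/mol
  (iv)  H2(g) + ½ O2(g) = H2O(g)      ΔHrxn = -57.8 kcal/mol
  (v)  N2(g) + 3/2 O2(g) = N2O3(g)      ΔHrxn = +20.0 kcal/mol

(i) reversed and × 3: (-3)·(+21.6) = -64.8 kcal/mol
(ii) × 2: (2)·(-87.4) = -174.8 kcal/mol
(iii) reversed and × 3: (-3)·(+12.1) = -36.3 kcal/mol
(iv): not needed.
(v) reversed: -20.0 kcal/mol
Since enthalpy is a state function, ΔHrxn = (-64.8) + (-174.8) + (-36.3) + (-20.0) = -295.9 kcal/mol

ΔHrxn = -295.9 kcal/mol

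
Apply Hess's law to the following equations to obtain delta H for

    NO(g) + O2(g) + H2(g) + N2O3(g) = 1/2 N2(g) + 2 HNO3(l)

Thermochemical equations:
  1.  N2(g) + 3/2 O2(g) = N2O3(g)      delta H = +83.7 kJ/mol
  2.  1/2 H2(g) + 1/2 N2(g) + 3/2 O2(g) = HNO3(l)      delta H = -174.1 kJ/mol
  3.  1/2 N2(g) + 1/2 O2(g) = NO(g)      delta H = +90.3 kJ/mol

delta H = -522.2 kJ/mol

eq. 1 reversed (N2O3(g) must end up as a reactant): -83.7 kJ/mol
eq. 2 × 2 (×2 to match 2 HNO3(l) in the target): (2)·(-174.1) = -348.2 kJ/mol
eq. 3 reversed (NO(g) must end up as a reactant): -90.3 kJ/mol
Since enthalpy is a state function, delta H = (-83.7) + (-348.2) + (-90.3) = -522.2 kJ/mol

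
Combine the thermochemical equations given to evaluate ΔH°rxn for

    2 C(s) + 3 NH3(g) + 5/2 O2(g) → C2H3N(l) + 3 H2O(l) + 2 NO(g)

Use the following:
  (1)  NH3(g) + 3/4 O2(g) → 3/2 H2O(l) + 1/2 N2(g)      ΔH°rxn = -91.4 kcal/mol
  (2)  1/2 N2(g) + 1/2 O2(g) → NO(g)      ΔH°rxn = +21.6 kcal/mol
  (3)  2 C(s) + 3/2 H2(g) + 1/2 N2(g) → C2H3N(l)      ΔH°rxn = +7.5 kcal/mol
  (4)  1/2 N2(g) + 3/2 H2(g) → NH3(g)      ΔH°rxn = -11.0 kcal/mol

(1) × 2: (2)·(-91.4) = -182.8 kcal/mol
(2) × 2: (2)·(+21.6) = +43.2 kcal/mol
(3) as written: +7.5 kcal/mol
(4) reversed: +11.0 kcal/mol
Since enthalpy is a state function, ΔH°rxn = (2)·(-91.4) + (2)·(+21.6) + (1)·(+7.5) + (-1)·(-11.0) = -121.1 kcal/mol

ΔH°rxn = -121.1 kcal/mol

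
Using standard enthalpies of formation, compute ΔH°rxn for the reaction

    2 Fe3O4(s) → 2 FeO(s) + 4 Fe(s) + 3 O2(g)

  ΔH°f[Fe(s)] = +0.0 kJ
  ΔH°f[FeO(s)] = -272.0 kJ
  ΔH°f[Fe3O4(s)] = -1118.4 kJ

ΔH°rxn = Σ nΔHf°(products) − Σ nΔHf°(reactants).
Products: 2·(-272.0) + 4·(+0.0) + 3·(+0.0) = -544.0
Reactants: 2·(-1118.4) = -2236.8
ΔH°rxn = (-544.0) − (-2236.8) = 1692.8 kJ

ΔH°rxn = 1692.8 kJ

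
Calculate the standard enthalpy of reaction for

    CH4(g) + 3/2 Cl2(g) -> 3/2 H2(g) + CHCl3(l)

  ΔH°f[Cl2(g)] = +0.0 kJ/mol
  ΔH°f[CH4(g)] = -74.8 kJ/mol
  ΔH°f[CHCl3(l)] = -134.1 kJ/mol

ΔH°rxn = Σ nΔHf°(products) − Σ nΔHf°(reactants).
Products: 3/2·(+0.0) + 1·(-134.1) = -134.1
Reactants: 1·(-74.8) + 3/2·(+0.0) = -74.8
ΔH°rxn = (-134.1) − (-74.8) = -59.3 kJ/mol

ΔH°rxn = -59.3 kJ/mol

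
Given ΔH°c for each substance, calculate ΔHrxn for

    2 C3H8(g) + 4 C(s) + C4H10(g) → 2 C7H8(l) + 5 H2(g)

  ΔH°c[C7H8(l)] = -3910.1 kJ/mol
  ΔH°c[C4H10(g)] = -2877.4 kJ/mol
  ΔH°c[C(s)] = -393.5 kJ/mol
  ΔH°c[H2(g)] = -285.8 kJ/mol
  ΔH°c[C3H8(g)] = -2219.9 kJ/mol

ΔHrxn = 358.0 kJ/mol

Using ΔH = Σ nΔHc°(reactants) − Σ nΔHc°(products):
= [2·(-2219.9) + 4·(-393.5) + 1·(-2877.4)] − [2·(-3910.1) + 5·(-285.8)]
= 358.0 kJ/mol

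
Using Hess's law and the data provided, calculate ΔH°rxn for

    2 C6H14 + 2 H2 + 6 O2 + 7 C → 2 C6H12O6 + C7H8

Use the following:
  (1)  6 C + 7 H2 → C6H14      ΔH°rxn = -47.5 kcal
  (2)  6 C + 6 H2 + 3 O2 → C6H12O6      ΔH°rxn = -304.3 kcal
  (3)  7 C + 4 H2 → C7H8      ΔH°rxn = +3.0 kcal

(1) reversed and × 2 (reverse to put C6H14 on the reactant side; scale by 2 for the 2 C6H14): (-2)·(-47.5) = +95.0 kcal
(2) × 2 (×2 to match 2 C6H12O6 in the target): (2)·(-304.3) = -608.6 kcal
(3) as written (C7H8 already on the product side): +3.0 kcal
Summing the manipulated equations, ΔH°rxn = (-2)·(-47.5) + (2)·(-304.3) + (1)·(+3.0) = -510.6 kcal

ΔH°rxn = -510.6 kcal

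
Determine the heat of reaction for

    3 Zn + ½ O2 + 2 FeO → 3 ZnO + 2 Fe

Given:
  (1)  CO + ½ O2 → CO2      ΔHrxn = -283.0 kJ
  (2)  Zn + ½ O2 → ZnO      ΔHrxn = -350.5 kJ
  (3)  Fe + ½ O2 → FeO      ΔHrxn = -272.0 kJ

(1): not needed.
(2) × 3: (3)·(-350.5) = -1051.5 kJ
(3) reversed and × 2: (-2)·(-272.0) = +544.0 kJ
Combining the equations, ΔHrxn = (-1051.5) + (+544.0) = -507.5 kJ

ΔHrxn = -507.5 kJ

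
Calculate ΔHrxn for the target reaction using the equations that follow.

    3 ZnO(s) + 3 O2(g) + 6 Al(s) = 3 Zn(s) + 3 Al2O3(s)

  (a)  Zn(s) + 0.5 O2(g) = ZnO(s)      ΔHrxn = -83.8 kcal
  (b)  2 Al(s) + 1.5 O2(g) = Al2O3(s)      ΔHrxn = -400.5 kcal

(a) reversed and × 3: (-3)·(-83.8) = +251.4 kcal
(b) × 3: (3)·(-400.5) = -1201.5 kcal
By Hess's law, ΔHrxn = (-3)·(-83.8) + (3)·(-400.5) = -950.1 kcal

ΔHrxn = -950.1 kcal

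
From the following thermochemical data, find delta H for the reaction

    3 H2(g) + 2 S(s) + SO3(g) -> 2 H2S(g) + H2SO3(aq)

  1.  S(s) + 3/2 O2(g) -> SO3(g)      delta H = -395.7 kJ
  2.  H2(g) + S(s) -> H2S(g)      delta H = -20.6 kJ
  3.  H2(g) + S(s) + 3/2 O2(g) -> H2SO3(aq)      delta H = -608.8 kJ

eq. 1 reversed (reverse to put SO3(g) on the reactant side): +395.7 kJ
eq. 2 × 2 (scale by 2 for the 2 H2S(g)): (2)·(-20.6) = -41.2 kJ
eq. 3 as written (H2SO3(aq) already on the product side): -608.8 kJ
Summing the manipulated equations, delta H = (+395.7) + (-41.2) + (-608.8) = -254.3 kJ

delta H = -254.3 kJ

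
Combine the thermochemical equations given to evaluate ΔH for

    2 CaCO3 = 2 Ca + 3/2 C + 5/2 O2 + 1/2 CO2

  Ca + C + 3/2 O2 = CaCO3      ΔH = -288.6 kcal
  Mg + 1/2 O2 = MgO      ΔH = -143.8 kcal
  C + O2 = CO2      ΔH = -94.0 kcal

equation 1 reversed and × 2 (reverse to put CaCO3 on the reactant side; ×2 to match 2 CaCO3 in the target): (-2)·(-288.6) = +577.2 kcal
equation 2: not needed (Mg appears nowhere else).
equation 3 × 1/2 (×1/2 to match 1/2 CO2 in the target): (1/2)·(-94.0) = -47.0 kcal
By Hess's law, ΔH = (+577.2) + (-47.0) = 530.2 kcal

ΔH = 530.2 kcal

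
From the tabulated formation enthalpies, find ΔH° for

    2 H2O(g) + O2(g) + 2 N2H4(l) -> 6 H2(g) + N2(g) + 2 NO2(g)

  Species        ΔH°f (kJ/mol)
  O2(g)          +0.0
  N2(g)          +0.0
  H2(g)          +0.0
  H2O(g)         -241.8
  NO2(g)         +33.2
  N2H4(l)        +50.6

ΔH° = 448.8 kJ/mol

Products: 6·(+0.0) + 1·(+0.0) + 2·(+33.2) = +66.4
Reactants: 2·(-241.8) + 1·(+0.0) + 2·(+50.6) = -382.4
ΔH° = (+66.4) − (-382.4) = 448.8 kJ/mol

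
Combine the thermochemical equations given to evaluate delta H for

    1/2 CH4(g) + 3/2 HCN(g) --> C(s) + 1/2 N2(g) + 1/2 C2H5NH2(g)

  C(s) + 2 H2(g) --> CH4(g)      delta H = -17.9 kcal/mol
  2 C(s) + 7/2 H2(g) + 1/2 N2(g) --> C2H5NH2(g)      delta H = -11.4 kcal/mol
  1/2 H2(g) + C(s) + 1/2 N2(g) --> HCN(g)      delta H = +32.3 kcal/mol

delta H = -45.2 kcal/mol

equation 1 reversed and × 1/2: (-1/2)·(-17.9) = +8.95 kcal/mol
equation 2 × 1/2: (1/2)·(-11.4) = -5.7 kcal/mol
equation 3 reversed and × 3/2: (-3/2)·(+32.3) = -48.45 kcal/mol
delta H = (+8.95) + (-5.7) + (-48.45) = -45.2 kcal/mol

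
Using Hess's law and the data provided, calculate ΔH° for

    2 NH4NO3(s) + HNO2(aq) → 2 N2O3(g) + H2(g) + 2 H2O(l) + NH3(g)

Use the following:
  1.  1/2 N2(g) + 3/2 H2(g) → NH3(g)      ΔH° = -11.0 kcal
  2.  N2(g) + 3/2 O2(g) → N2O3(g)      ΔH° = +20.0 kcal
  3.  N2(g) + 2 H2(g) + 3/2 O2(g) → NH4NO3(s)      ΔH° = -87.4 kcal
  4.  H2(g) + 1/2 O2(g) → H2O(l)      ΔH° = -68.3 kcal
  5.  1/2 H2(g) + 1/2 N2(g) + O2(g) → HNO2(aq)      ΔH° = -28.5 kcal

eq. 1 as written (NH3(g) already on the product side): -11.0 kcal
eq. 2 × 2 (scale by 2 for the 2 N2O3(g)): (2)·(+20.0) = +40.0 kcal
eq. 3 reversed and × 2 (NH4NO3(s) must end up as a reactant; scale by 2 for the 2 NH4NO3(s)): (-2)·(-87.4) = +174.8 kcal
eq. 4 × 2 (×2 to match 2 H2O(l) in the target): (2)·(-68.3) = -136.6 kcal
eq. 5 reversed (HNO2(aq) must end up as a reactant): +28.5 kcal
By Hess's law, ΔH° = (1)·(-11.0) + (2)·(+20.0) + (-2)·(-87.4) + (2)·(-68.3) + (-1)·(-28.5) = 95.7 kcal

ΔH° = 95.7 kcal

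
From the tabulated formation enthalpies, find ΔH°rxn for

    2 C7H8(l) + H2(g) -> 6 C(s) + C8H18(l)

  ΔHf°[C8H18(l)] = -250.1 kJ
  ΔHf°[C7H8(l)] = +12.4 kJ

ΔH°rxn = -274.9 kJ

Products: 6·(+0.0) + 1·(-250.1) = -250.1
Reactants: 2·(+12.4) + 1·(+0.0) = +24.8
ΔH°rxn = (-250.1) − (+24.8) = -274.9 kJ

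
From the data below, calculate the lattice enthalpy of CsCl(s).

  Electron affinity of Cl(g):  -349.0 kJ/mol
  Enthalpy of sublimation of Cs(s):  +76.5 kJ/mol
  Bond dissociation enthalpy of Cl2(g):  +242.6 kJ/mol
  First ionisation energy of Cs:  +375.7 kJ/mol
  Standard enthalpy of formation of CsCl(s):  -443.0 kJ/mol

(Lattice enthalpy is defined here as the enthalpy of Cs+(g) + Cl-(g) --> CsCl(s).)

ΔHf° = 1·ΔHsub + 1·(ΣIE) + 1/2·D(Cl2) + 1·EA + U
-443.0 = 1·(+76.5) + 1·(+375.7) + 1/2·(+242.6) + 1·(-349.0) + U
U = -443.0 − (+224.5) = -667.5 kJ/mol

U = -667.5 kJ/mol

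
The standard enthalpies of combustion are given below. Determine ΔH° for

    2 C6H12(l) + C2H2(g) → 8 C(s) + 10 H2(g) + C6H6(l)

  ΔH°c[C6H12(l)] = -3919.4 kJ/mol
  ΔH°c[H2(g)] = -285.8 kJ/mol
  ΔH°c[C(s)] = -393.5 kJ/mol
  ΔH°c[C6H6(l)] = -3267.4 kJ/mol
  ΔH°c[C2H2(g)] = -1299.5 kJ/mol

With combustion enthalpies, reactants minus products:
= [2·(-3919.4) + 1·(-1299.5)] − [8·(-393.5) + 10·(-285.8) + 1·(-3267.4)]
= 135.1 kJ/mol

ΔH° = 135.1 kJ/mol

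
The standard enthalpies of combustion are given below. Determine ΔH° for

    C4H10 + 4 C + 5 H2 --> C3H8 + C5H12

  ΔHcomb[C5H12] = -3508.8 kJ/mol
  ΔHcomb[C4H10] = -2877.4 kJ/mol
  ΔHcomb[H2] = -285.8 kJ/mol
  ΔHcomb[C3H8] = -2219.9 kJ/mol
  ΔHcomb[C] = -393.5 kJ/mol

Using ΔH = Σ nΔHc°(reactants) − Σ nΔHc°(products):
= [1·(-2877.4) + 4·(-393.5) + 5·(-285.8)] − [1·(-2219.9) + 1·(-3508.8)]
= -151.7 kJ/mol

ΔH° = -151.7 kJ/mol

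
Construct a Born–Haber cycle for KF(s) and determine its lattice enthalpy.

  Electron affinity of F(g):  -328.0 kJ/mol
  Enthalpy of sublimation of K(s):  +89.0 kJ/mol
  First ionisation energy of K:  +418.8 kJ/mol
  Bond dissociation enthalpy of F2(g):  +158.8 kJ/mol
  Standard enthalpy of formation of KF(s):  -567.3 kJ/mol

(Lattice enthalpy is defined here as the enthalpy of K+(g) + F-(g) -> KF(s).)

ΔHf° = 1·ΔHsub + 1·(ΣIE) + 1/2·D(F2) + 1·EA + U
-567.3 = 1·(+89.0) + 1·(+418.8) + 1/2·(+158.8) + 1·(-328.0) + U
U = -567.3 − (+259.2) = -826.5 kJ/mol

U = -826.5 kJ/mol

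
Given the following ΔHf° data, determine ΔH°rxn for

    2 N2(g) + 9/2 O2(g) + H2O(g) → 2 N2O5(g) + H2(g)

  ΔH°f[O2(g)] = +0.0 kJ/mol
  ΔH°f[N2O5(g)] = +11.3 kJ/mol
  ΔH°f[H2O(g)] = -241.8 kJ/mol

Products: 2·(+11.3) + 1·(+0.0) = +22.6
Reactants: 2·(+0.0) + 9/2·(+0.0) + 1·(-241.8) = -241.8
ΔH°rxn = (+22.6) − (-241.8) = 264.4 kJ/mol

ΔH°rxn = 264.4 kJ/mol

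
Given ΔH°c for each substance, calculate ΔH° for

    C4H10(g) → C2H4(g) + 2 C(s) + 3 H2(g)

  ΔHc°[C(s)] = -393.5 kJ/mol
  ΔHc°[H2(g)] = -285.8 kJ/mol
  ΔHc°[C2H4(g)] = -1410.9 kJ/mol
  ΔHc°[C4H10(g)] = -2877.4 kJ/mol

Using ΔH = Σ nΔHc°(reactants) − Σ nΔHc°(products):
= [1·(-2877.4)] − [1·(-1410.9) + 2·(-393.5) + 3·(-285.8)]
= 177.9 kJ/mol

ΔH° = 177.9 kJ/mol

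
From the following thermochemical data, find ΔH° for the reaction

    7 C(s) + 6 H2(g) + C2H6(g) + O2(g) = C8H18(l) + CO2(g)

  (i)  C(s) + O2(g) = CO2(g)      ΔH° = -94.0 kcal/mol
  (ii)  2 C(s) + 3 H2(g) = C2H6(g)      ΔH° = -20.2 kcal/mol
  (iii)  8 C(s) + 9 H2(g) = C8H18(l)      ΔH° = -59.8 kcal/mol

(i) as written (CO2(g) already on the product side): -94.0 kcal/mol
(ii) reversed (reverse to put C2H6(g) on the reactant side): +20.2 kcal/mol
(iii) as written (C8H18(l) already on the product side): -59.8 kcal/mol
Since enthalpy is a state function, ΔH° = (1)·(-94.0) + (-1)·(-20.2) + (1)·(-59.8) = -133.6 kcal/mol

ΔH° = -133.6 kcal/mol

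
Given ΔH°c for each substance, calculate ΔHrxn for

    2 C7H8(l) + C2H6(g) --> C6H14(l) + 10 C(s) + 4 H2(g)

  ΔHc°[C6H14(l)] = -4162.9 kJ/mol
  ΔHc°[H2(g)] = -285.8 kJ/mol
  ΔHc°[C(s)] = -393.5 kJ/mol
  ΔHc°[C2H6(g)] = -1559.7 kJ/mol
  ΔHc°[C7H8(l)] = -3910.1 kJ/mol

ΔHrxn = -138.8 kJ/mol

With combustion enthalpies, reactants minus products:
= [2·(-3910.1) + 1·(-1559.7)] − [1·(-4162.9) + 10·(-393.5) + 4·(-285.8)]
= -138.8 kJ/mol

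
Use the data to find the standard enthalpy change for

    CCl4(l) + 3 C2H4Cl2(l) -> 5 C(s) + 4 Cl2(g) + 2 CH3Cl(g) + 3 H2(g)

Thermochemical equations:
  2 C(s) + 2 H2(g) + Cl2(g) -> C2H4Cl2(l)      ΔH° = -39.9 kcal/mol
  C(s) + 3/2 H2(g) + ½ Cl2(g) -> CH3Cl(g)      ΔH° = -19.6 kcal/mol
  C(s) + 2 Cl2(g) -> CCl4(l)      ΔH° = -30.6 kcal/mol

ΔH° = 111.1 kcal/mol

equation 1 reversed and × 3 (reverse to put C2H4Cl2(l) on the reactant side; scale by 3 for the 3 C2H4Cl2(l)): (-3)·(-39.9) = +119.7 kcal/mol
equation 2 × 2 (scale by 2 for the 2 CH3Cl(g)): (2)·(-19.6) = -39.2 kcal/mol
equation 3 reversed (CCl4(l) must end up as a reactant): +30.6 kcal/mol
Since enthalpy is a state function, ΔH° = (+119.7) + (-39.2) + (+30.6) = 111.1 kcal/mol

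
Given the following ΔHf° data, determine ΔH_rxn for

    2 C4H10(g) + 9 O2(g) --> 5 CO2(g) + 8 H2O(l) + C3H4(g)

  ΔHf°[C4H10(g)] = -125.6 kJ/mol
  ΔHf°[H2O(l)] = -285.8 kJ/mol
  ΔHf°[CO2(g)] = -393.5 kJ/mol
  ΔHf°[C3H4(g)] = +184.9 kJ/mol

ΔH_rxn = -3817.8 kJ/mol

Products: 5·(-393.5) + 8·(-285.8) + 1·(+184.9) = -4069.0
Reactants: 2·(-125.6) + 9·(+0.0) = -251.2
ΔH_rxn = (-4069.0) − (-251.2) = -3817.8 kJ/mol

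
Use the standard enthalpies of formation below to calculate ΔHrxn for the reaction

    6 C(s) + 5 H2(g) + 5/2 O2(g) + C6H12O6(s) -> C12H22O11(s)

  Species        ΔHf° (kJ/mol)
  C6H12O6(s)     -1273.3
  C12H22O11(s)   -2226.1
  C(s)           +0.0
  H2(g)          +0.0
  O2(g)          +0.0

ΔH°rxn = Σ nΔHf°(products) − Σ nΔHf°(reactants).
Products: 1·(-2226.1) = -2226.1
Reactants: 6·(+0.0) + 5·(+0.0) + 5/2·(+0.0) + 1·(-1273.3) = -1273.3
ΔHrxn = (-2226.1) − (-1273.3) = -952.8 kJ/mol

ΔHrxn = -952.8 kJ/mol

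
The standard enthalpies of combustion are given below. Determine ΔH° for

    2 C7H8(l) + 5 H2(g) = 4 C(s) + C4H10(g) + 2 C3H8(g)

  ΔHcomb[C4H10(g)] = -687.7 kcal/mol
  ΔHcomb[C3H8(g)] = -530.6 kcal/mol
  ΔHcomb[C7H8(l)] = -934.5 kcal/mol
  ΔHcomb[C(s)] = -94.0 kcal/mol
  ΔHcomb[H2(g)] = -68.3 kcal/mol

ΔH° = -85.6 kcal/mol

Using ΔH = Σ nΔHc°(reactants) − Σ nΔHc°(products):
= [2·(-934.5) + 5·(-68.3)] − [4·(-94.0) + 1·(-687.7) + 2·(-530.6)]
= -85.6 kcal/mol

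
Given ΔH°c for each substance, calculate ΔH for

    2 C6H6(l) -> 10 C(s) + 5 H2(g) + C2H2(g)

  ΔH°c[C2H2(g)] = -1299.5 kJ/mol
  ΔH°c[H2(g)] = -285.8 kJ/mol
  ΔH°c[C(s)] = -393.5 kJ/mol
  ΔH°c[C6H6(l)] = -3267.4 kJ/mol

With combustion enthalpies, reactants minus products:
= [2·(-3267.4)] − [10·(-393.5) + 5·(-285.8) + 1·(-1299.5)]
= 128.7 kJ/mol

ΔH = 128.7 kJ/mol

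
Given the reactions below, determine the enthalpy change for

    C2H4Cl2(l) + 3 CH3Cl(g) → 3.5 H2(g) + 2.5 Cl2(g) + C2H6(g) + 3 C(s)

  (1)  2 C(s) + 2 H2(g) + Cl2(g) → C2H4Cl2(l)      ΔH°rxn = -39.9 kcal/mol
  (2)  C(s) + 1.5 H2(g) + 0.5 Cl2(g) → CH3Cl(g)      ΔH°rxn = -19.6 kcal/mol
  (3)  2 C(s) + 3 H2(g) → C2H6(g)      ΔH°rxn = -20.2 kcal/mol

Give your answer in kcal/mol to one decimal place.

ΔH°rxn = 78.5 kcal/mol

(1) reversed: +39.9 kcal/mol
(2) reversed and × 3: (-3)·(-19.6) = +58.8 kcal/mol
(3) as written: -20.2 kcal/mol
ΔH°rxn = (-1)·(-39.9) + (-3)·(-19.6) + (1)·(-20.2) = 78.5 kcal/mol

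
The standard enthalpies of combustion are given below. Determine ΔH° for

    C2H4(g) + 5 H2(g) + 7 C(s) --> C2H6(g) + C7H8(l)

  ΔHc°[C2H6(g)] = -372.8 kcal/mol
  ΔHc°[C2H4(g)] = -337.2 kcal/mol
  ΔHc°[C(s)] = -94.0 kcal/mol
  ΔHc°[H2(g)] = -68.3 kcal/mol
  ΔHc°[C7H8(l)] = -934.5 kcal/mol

ΔH° = -29.4 kcal/mol

With combustion enthalpies, reactants minus products:
= [1·(-337.2) + 5·(-68.3) + 7·(-94.0)] − [1·(-372.8) + 1·(-934.5)]
= -29.4 kcal/mol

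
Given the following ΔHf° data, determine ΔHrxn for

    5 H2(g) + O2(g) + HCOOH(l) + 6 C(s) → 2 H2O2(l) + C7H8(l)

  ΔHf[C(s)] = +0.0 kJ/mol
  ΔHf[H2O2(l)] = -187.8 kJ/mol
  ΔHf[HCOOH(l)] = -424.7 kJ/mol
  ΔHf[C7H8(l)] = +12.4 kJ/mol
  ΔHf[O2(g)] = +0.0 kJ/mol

Products: 2·(-187.8) + 1·(+12.4) = -363.2
Reactants: 5·(+0.0) + 1·(+0.0) + 1·(-424.7) + 6·(+0.0) = -424.7
ΔHrxn = (-363.2) − (-424.7) = 61.5 kJ/mol

ΔHrxn = 61.5 kJ/mol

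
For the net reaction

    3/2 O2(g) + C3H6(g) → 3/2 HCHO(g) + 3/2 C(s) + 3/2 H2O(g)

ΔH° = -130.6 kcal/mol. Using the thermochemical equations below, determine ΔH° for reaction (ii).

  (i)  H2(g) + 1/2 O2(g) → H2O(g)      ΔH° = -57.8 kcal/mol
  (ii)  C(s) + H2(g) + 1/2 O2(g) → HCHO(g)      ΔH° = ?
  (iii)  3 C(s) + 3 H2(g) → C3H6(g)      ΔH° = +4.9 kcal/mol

ΔH° = -26.0 kcal/mol

(i) × 3/2 (scale by 3/2 for the 3/2 H2O(g)): (3/2)·(-57.8) = -86.7 kcal/mol
(ii) × 3/2 (×3/2 to match 3/2 HCHO(g) in the target): contributes 3/2·x
(iii) reversed (reverse to put C3H6(g) on the reactant side): -4.9 kcal/mol
-130.6 = (-86.7) + (-4.9) + 3/2·x
x = (-130.6 − (-91.6)) / (3/2) = -26.0 kcal/mol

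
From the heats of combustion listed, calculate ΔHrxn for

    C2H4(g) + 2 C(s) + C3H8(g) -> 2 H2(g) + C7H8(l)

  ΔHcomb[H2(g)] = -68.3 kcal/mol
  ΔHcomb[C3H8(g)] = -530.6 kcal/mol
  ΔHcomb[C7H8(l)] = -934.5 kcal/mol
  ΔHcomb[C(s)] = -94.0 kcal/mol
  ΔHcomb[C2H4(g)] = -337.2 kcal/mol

ΔHrxn = 15.3 kcal/mol

Using ΔH = Σ nΔHc°(reactants) − Σ nΔHc°(products):
= [1·(-337.2) + 2·(-94.0) + 1·(-530.6)] − [2·(-68.3) + 1·(-934.5)]
= 15.3 kcal/mol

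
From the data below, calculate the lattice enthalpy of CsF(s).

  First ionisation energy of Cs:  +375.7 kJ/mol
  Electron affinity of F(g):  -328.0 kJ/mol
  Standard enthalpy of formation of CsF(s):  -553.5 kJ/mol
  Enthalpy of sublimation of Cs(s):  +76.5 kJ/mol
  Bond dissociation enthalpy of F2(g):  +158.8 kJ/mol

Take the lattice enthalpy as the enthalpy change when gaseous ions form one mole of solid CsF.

ΔHf° = 1·ΔHsub + 1·(ΣIE) + 1/2·D(F2) + 1·EA + U
-553.5 = 1·(+76.5) + 1·(+375.7) + 1/2·(+158.8) + 1·(-328.0) + U
U = -553.5 − (+203.6) = -757.1 kJ/mol

U = -757.1 kJ/mol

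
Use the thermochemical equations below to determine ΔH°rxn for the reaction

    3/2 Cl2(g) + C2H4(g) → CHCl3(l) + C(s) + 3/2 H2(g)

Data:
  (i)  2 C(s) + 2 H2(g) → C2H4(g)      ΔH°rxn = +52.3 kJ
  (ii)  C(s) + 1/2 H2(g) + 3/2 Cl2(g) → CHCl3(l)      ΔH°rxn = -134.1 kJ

(i) reversed: -52.3 kJ
(ii) as written: -134.1 kJ
Combining the equations, ΔH°rxn = (-52.3) + (-134.1) = -186.4 kJ

ΔH°rxn = -186.4 kJ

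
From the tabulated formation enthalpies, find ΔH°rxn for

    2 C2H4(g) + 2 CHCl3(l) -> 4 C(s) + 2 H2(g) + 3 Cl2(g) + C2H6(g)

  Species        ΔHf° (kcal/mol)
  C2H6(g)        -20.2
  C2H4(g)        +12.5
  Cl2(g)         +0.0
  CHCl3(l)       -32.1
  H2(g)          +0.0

ΔH°rxn = 19.0 kcal/mol

Products: 4·(+0.0) + 2·(+0.0) + 3·(+0.0) + 1·(-20.2) = -20.2
Reactants: 2·(+12.5) + 2·(-32.1) = -39.2
ΔH°rxn = (-20.2) − (-39.2) = 19.0 kcal/mol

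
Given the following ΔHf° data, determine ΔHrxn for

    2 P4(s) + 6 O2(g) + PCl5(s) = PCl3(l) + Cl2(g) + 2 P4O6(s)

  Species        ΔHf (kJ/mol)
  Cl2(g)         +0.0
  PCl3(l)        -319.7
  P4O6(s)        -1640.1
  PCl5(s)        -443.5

ΔH°rxn = Σ nΔHf°(products) − Σ nΔHf°(reactants).
Products: 1·(-319.7) + 1·(+0.0) + 2·(-1640.1) = -3599.9
Reactants: 2·(+0.0) + 6·(+0.0) + 1·(-443.5) = -443.5
ΔHrxn = (-3599.9) − (-443.5) = -3156.4 kJ/mol

ΔHrxn = -3156.4 kJ/mol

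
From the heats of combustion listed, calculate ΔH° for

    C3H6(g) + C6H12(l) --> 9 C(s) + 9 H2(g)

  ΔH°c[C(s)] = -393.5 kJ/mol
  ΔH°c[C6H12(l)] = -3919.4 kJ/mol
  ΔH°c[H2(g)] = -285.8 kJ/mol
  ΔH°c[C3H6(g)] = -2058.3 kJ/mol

With combustion enthalpies, reactants minus products:
= [1·(-2058.3) + 1·(-3919.4)] − [9·(-393.5) + 9·(-285.8)]
= 136.0 kJ/mol

ΔH° = 136.0 kJ/mol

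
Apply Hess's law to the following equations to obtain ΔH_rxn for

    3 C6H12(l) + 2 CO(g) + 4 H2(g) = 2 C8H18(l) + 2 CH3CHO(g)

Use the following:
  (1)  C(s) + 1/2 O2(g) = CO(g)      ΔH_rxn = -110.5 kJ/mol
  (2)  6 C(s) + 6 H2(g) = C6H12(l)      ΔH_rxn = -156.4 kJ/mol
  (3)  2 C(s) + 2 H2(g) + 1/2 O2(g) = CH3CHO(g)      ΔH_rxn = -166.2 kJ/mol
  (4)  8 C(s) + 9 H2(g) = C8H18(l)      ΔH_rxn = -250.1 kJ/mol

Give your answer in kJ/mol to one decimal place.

(1) reversed and × 2 (reverse to put CO(g) on the reactant side; ×2 to match 2 CO(g) in the target): (-2)·(-110.5) = +221.0 kJ/mol
(2) reversed and × 3 (reverse to put C6H12(l) on the reactant side; scale by 3 for the 3 C6H12(l)): (-3)·(-156.4) = +469.2 kJ/mol
(3) × 2 (×2 to match 2 CH3CHO(g) in the target): (2)·(-166.2) = -332.4 kJ/mol
(4) × 2 (scale by 2 for the 2 C8H18(l)): (2)·(-250.1) = -500.2 kJ/mol
Since enthalpy is a state function, ΔH_rxn = (+221.0) + (+469.2) + (-332.4) + (-500.2) = -142.4 kJ/mol

ΔH_rxn = -142.4 kJ/mol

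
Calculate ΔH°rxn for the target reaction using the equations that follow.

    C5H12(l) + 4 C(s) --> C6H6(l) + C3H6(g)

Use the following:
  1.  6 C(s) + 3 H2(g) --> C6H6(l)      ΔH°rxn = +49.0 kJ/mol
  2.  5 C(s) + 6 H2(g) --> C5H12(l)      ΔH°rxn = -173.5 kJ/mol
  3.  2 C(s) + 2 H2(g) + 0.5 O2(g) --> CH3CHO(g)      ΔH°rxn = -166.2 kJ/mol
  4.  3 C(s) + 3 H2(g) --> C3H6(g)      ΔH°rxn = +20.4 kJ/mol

eq. 1 as written: +49.0 kJ/mol
eq. 2 reversed: +173.5 kJ/mol
eq. 3: not needed.
eq. 4 as written: +20.4 kJ/mol
ΔH°rxn = (+49.0) + (+173.5) + (+20.4) = 242.9 kJ/mol

ΔH°rxn = 242.9 kJ/mol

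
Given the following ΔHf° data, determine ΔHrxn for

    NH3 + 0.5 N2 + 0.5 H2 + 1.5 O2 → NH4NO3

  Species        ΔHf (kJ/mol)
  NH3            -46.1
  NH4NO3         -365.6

ΔHrxn = -319.5 kJ/mol

ΔH°rxn = Σ nΔHf°(products) − Σ nΔHf°(reactants).
Products: 1·(-365.6) = -365.6
Reactants: 1·(-46.1) + 1/2·(+0.0) + 1/2·(+0.0) + 3/2·(+0.0) = -46.1
ΔHrxn = (-365.6) − (-46.1) = -319.5 kJ/mol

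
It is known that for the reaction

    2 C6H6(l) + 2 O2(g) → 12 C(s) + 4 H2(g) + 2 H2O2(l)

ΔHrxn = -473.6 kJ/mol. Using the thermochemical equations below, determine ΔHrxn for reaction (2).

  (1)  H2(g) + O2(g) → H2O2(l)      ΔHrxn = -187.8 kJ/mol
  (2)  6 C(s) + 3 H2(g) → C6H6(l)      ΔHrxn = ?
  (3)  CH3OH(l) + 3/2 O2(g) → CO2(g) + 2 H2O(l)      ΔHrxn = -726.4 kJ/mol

(1) × 2 (scale by 2 for the 2 H2O2(l)): (2)·(-187.8) = -375.6 kJ/mol
(2) reversed and × 2 (reverse to put C6H6(l) on the reactant side; scale by 2 for the 2 C6H6(l)): contributes −2·x
(3): not needed (H2O(l) appears nowhere else).
-473.6 = (-375.6) − 2·x
x = (-473.6 − (-375.6)) / (-2) = 49.0 kJ/mol

ΔHrxn = 49.0 kJ/mol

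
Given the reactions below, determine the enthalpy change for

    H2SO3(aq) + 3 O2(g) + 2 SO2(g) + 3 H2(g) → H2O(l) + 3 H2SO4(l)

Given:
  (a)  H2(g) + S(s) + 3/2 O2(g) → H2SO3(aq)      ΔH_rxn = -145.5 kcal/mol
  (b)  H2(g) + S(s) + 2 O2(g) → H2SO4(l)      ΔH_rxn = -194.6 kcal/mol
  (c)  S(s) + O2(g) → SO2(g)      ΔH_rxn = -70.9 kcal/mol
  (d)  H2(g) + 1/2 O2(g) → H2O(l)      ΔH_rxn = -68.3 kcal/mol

ΔH_rxn = -364.8 kcal/mol

(a) reversed: +145.5 kcal/mol
(b) × 3: (3)·(-194.6) = -583.8 kcal/mol
(c) reversed and × 2: (-2)·(-70.9) = +141.8 kcal/mol
(d) as written: -68.3 kcal/mol
Summing the manipulated equations, ΔH_rxn = (+145.5) + (-583.8) + (+141.8) + (-68.3) = -364.8 kcal/mol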